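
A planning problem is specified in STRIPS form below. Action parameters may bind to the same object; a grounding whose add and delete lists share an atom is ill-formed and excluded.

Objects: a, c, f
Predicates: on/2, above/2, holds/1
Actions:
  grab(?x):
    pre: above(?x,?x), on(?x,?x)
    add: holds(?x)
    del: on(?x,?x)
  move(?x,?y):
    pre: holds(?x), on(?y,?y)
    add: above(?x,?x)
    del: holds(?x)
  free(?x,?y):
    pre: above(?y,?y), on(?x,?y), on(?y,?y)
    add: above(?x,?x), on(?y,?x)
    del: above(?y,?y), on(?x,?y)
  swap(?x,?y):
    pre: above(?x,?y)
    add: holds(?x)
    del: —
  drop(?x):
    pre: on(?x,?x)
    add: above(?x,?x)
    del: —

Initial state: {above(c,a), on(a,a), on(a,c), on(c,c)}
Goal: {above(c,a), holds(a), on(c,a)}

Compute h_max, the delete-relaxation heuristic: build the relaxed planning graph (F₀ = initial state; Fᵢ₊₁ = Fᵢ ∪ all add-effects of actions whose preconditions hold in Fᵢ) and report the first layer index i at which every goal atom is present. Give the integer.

2

F0 = init (4 atoms)
F1 = F0 ∪ {above(a,a), above(c,c), holds(c)}  (7 atoms)
F2 = F1 ∪ {holds(a), on(c,a)}  (9 atoms)
goal ⊆ F2  ⇒  h_max = 2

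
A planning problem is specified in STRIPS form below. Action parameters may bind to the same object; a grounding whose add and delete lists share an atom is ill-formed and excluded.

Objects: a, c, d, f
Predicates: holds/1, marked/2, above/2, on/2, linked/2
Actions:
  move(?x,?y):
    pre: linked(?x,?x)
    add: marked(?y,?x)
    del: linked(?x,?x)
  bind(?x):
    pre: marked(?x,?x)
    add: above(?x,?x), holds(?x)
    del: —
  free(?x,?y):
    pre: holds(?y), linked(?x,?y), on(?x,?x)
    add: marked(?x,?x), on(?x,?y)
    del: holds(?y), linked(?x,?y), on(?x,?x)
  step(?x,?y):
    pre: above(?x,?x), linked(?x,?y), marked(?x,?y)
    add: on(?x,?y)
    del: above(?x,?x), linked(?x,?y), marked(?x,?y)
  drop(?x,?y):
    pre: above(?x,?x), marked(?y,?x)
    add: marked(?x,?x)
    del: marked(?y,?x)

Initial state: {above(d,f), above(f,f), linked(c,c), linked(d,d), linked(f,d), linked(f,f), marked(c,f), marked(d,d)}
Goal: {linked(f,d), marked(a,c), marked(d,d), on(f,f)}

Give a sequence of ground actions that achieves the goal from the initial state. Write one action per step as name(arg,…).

move(c,a); drop(f,c); step(f,f)

1. move(c,a)  →  {above(d,f), above(f,f), linked(d,d), linked(f,d), linked(f,f), marked(a,c), marked(c,f), marked(d,d)}
2. drop(f,c)  →  {above(d,f), above(f,f), linked(d,d), linked(f,d), linked(f,f), marked(a,c), marked(d,d), marked(f,f)}
3. step(f,f)  →  {above(d,f), linked(d,d), linked(f,d), marked(a,c), marked(d,d), on(f,f)}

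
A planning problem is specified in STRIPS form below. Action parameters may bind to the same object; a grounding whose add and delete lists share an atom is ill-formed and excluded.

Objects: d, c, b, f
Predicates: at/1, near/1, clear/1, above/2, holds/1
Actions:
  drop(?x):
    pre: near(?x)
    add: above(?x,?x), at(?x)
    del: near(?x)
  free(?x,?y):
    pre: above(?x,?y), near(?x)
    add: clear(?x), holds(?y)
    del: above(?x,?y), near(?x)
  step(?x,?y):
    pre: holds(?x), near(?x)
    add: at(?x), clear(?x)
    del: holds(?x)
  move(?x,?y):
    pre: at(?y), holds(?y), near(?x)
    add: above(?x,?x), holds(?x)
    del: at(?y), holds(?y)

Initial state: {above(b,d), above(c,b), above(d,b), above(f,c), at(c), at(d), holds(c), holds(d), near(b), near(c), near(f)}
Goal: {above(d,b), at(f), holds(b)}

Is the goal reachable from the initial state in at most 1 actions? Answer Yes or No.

No

1. drop(f)  →  {above(b,d), above(c,b), above(d,b), above(f,c), above(f,f), at(c), at(d), at(f), holds(c), holds(d), near(b), near(c)}
2. free(c,b)  →  {above(b,d), above(d,b), above(f,c), above(f,f), at(c), at(d), at(f), clear(c), holds(b), holds(c), holds(d), near(b)}
optimal plan length = 2; 2 > 1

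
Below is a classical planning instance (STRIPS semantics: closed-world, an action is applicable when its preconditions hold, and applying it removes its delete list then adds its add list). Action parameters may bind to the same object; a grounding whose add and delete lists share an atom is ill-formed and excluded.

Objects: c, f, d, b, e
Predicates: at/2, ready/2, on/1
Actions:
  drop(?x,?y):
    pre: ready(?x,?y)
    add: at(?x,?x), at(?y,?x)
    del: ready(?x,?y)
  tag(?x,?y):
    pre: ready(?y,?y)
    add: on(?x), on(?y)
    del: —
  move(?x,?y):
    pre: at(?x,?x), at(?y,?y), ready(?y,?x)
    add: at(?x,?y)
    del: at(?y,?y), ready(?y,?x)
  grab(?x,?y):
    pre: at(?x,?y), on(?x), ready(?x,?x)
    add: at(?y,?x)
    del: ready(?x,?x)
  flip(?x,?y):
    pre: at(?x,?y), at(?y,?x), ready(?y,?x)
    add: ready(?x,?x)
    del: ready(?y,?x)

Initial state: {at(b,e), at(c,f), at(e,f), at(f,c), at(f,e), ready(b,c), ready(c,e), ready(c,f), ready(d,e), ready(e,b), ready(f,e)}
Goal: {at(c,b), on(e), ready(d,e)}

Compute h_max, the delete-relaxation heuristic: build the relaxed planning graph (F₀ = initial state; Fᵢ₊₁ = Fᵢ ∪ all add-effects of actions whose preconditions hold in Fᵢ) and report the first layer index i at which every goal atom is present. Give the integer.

F0 = init (11 atoms)
F1 = F0 ∪ {at(b,b), at(c,b), at(c,c), at(d,d), at(e,c), at(e,d), at(e,e), at(f,f), ready(e,e), ready(f,f)}  (21 atoms)
F2 = F1 ∪ {on(b), on(c), on(d), on(e), on(f)}  (26 atoms)
goal ⊆ F2  ⇒  h_max = 2

2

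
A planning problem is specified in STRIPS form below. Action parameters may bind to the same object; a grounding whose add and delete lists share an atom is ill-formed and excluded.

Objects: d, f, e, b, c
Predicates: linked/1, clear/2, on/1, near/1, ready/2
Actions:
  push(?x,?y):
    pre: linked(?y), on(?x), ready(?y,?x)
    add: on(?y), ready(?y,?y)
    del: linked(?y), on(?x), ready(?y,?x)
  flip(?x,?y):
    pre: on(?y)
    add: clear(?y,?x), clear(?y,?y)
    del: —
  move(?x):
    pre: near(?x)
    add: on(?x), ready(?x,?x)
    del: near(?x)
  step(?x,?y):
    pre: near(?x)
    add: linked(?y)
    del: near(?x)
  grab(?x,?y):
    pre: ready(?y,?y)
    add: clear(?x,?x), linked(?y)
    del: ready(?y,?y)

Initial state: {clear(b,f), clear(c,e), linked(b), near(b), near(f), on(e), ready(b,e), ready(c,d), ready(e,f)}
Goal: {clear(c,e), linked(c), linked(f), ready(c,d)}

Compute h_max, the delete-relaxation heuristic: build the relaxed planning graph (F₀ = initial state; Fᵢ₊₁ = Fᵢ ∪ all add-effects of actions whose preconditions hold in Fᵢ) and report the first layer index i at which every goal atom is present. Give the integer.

1

F0 = init (9 atoms)
F1 = F0 ∪ {clear(e,b), clear(e,c), clear(e,d), clear(e,e), clear(e,f), linked(c), linked(d), linked(e), linked(f), on(b), on(f), ready(b,b), ready(f,f)}  (22 atoms)
goal ⊆ F1  ⇒  h_max = 1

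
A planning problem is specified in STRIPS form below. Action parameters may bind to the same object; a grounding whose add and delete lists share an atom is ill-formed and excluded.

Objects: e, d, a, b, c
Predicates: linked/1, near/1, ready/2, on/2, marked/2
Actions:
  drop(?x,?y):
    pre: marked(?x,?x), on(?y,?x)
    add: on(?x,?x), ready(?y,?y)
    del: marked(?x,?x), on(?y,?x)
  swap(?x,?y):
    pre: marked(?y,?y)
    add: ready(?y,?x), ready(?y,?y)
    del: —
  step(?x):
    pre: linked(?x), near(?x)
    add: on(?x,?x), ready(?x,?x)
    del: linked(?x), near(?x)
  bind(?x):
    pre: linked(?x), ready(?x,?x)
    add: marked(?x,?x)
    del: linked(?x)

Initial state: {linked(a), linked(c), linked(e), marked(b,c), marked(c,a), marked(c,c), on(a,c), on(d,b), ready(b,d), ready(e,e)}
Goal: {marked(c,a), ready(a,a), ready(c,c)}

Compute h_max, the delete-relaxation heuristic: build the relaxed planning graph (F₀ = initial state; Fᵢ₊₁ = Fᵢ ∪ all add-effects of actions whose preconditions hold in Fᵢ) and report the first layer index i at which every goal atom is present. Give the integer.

1

F0 = init (10 atoms)
F1 = F0 ∪ {marked(e,e), on(c,c), ready(a,a), ready(c,a), ready(c,b), ready(c,c), ready(c,d), ready(c,e)}  (18 atoms)
goal ⊆ F1  ⇒  h_max = 1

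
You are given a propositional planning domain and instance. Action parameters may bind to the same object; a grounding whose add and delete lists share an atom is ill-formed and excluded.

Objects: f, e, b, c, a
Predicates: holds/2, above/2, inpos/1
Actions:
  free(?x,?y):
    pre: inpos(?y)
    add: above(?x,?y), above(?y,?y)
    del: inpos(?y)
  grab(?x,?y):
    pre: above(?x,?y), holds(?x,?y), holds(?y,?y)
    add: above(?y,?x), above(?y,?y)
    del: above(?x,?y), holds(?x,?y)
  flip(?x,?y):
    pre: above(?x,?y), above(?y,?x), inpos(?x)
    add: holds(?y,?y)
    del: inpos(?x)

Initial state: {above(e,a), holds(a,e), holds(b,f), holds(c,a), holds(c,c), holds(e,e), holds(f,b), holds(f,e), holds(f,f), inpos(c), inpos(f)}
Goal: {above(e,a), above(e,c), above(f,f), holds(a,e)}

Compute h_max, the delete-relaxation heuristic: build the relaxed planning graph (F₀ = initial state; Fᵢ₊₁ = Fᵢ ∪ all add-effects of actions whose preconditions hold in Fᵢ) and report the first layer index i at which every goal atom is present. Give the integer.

1

F0 = init (11 atoms)
F1 = F0 ∪ {above(a,c), above(a,f), above(b,c), above(b,f), above(c,c), above(c,f), above(e,c), above(e,f), above(f,c), above(f,f)}  (21 atoms)
goal ⊆ F1  ⇒  h_max = 1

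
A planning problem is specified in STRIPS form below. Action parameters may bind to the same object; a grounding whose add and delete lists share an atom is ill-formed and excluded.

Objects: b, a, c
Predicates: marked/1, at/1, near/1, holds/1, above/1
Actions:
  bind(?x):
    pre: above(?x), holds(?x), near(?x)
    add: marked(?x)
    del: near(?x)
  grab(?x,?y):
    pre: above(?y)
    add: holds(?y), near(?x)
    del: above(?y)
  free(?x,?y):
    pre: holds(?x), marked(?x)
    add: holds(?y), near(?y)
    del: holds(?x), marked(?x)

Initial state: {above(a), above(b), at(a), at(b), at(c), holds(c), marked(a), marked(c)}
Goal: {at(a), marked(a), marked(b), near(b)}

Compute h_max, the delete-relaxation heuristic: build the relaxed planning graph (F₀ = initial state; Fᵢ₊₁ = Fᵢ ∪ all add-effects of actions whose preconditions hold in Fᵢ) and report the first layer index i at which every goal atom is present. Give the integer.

F0 = init (8 atoms)
F1 = F0 ∪ {holds(a), holds(b), near(a), near(b), near(c)}  (13 atoms)
F2 = F1 ∪ {marked(b)}  (14 atoms)
goal ⊆ F2  ⇒  h_max = 2

2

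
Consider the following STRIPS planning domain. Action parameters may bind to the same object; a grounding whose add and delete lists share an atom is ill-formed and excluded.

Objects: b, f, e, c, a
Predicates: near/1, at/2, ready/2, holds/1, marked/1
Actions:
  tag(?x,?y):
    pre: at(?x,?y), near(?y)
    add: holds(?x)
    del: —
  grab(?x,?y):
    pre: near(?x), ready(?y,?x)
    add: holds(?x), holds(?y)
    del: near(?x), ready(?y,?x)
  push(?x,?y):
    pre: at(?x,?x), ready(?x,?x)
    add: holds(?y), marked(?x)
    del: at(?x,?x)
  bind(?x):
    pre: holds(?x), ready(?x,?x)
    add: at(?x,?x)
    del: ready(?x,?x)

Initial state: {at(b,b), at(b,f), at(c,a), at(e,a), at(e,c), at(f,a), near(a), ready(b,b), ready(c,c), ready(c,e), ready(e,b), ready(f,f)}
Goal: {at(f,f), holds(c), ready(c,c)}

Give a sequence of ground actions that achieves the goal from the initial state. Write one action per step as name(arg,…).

tag(f,a); tag(c,a); bind(f)

1. tag(f,a)  →  {at(b,b), at(b,f), at(c,a), at(e,a), at(e,c), at(f,a), holds(f), near(a), ready(b,b), ready(c,c), ready(c,e), ready(e,b), ready(f,f)}
2. tag(c,a)  →  {at(b,b), at(b,f), at(c,a), at(e,a), at(e,c), at(f,a), holds(c), holds(f), near(a), ready(b,b), ready(c,c), ready(c,e), ready(e,b), ready(f,f)}
3. bind(f)  →  {at(b,b), at(b,f), at(c,a), at(e,a), at(e,c), at(f,a), at(f,f), holds(c), holds(f), near(a), ready(b,b), ready(c,c), ready(c,e), ready(e,b)}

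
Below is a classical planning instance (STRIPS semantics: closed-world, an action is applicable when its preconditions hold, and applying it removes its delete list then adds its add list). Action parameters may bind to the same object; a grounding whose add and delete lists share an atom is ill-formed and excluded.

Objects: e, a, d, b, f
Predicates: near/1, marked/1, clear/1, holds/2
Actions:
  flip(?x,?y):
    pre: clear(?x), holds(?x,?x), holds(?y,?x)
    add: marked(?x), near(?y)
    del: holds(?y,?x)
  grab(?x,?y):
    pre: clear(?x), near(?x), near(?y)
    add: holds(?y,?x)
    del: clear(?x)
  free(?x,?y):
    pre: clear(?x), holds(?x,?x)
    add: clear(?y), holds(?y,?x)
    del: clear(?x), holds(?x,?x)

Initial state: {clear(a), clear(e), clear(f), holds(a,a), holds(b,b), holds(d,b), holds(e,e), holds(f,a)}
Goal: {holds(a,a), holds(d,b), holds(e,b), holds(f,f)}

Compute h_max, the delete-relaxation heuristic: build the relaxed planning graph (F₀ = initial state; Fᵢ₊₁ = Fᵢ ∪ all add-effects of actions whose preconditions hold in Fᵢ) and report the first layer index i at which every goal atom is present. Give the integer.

2

F0 = init (8 atoms)
F1 = F0 ∪ {clear(b), clear(d), holds(a,e), holds(b,a), holds(b,e), holds(d,a), holds(d,e), holds(e,a), holds(f,e), marked(a), marked(e), near(a), near(e), near(f)}  (22 atoms)
F2 = F1 ∪ {holds(a,b), holds(a,f), holds(e,b), holds(e,f), holds(f,b), holds(f,f), marked(b), near(b), near(d)}  (31 atoms)
goal ⊆ F2  ⇒  h_max = 2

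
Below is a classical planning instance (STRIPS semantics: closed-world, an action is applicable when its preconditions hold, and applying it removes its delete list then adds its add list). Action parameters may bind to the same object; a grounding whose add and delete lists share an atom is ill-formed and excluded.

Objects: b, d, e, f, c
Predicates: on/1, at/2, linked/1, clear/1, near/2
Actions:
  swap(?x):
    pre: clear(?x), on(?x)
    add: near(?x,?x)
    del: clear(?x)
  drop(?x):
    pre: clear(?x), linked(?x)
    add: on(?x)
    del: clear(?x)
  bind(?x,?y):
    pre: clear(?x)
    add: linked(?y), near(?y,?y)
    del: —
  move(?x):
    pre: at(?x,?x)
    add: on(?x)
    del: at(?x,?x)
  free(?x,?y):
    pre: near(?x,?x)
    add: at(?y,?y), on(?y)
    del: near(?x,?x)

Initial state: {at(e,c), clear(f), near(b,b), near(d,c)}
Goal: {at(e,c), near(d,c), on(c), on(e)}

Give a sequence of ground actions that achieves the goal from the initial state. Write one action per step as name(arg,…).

bind(f,d); free(b,e); free(d,c)

1. bind(f,d)  →  {at(e,c), clear(f), linked(d), near(b,b), near(d,c), near(d,d)}
2. free(b,e)  →  {at(e,c), at(e,e), clear(f), linked(d), near(d,c), near(d,d), on(e)}
3. free(d,c)  →  {at(c,c), at(e,c), at(e,e), clear(f), linked(d), near(d,c), on(c), on(e)}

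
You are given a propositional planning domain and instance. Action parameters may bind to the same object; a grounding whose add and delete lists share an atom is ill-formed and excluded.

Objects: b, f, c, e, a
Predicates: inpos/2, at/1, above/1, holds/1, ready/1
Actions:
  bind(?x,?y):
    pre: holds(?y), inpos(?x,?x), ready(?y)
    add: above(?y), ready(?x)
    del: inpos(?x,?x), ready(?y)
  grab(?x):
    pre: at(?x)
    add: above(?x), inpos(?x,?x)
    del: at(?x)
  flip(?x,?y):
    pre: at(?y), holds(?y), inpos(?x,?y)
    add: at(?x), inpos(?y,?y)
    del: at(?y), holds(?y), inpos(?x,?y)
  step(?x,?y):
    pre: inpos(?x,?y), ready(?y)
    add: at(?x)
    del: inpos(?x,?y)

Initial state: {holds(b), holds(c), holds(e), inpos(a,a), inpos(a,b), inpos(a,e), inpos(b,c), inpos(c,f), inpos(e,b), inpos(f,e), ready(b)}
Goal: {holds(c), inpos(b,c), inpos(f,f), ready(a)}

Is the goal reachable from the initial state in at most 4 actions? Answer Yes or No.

1. step(e,b)  →  {at(e), holds(b), holds(c), holds(e), inpos(a,a), inpos(a,b), inpos(a,e), inpos(b,c), inpos(c,f), inpos(f,e), ready(b)}
2. bind(a,b)  →  {above(b), at(e), holds(b), holds(c), holds(e), inpos(a,b), inpos(a,e), inpos(b,c), inpos(c,f), inpos(f,e), ready(a)}
3. flip(f,e)  →  {above(b), at(f), holds(b), holds(c), inpos(a,b), inpos(a,e), inpos(b,c), inpos(c,f), inpos(e,e), ready(a)}
4. grab(f)  →  {above(b), above(f), holds(b), holds(c), inpos(a,b), inpos(a,e), inpos(b,c), inpos(c,f), inpos(e,e), inpos(f,f), ready(a)}
optimal plan length = 4; 4 ≤ 4

Yes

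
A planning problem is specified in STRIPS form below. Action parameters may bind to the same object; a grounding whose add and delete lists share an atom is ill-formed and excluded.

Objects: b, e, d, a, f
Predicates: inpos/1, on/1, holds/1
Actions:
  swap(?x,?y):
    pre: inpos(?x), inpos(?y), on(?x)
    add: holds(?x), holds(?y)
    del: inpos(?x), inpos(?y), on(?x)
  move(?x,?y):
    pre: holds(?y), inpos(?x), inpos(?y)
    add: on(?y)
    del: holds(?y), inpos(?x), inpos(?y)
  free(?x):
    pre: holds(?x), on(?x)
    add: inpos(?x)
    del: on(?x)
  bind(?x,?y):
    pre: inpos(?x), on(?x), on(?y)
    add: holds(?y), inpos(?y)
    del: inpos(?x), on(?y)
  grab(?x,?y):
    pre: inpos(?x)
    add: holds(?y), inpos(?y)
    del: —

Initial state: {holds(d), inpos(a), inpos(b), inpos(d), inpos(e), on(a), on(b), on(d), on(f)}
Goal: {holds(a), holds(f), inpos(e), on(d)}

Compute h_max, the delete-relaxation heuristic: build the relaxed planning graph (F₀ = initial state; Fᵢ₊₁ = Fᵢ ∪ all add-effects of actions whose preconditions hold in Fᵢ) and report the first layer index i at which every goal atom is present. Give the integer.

F0 = init (9 atoms)
F1 = F0 ∪ {holds(a), holds(b), holds(e), holds(f), inpos(f)}  (14 atoms)
goal ⊆ F1  ⇒  h_max = 1

1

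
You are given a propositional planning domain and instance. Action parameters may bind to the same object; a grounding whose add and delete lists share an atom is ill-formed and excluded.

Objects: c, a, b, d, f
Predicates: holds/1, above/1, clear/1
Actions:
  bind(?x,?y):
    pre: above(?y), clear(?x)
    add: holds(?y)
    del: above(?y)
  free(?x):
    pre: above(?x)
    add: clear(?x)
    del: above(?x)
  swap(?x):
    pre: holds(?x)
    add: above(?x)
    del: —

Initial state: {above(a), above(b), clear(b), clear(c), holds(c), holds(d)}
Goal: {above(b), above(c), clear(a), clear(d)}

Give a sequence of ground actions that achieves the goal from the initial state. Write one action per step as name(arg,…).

1. free(a)  →  {above(b), clear(a), clear(b), clear(c), holds(c), holds(d)}
2. swap(c)  →  {above(b), above(c), clear(a), clear(b), clear(c), holds(c), holds(d)}
3. swap(d)  →  {above(b), above(c), above(d), clear(a), clear(b), clear(c), holds(c), holds(d)}
4. free(d)  →  {above(b), above(c), clear(a), clear(b), clear(c), clear(d), holds(c), holds(d)}

free(a); swap(c); swap(d); free(d)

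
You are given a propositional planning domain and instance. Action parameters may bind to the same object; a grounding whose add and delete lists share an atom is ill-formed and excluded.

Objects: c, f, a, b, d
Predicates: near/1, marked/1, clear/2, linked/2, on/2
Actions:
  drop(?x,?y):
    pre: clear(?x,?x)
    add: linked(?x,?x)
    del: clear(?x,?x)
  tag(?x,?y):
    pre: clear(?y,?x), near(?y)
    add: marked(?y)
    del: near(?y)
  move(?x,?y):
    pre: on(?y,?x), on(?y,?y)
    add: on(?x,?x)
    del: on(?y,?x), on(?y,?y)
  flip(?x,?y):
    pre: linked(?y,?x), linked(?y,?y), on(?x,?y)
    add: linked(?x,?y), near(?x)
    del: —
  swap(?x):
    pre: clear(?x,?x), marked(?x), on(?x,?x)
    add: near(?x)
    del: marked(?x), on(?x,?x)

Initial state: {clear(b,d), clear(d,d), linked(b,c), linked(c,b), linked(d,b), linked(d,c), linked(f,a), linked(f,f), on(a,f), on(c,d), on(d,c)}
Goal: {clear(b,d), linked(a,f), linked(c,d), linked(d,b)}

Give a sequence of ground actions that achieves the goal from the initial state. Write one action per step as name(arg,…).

1. drop(d,c)  →  {clear(b,d), linked(b,c), linked(c,b), linked(d,b), linked(d,c), linked(d,d), linked(f,a), linked(f,f), on(a,f), on(c,d), on(d,c)}
2. flip(c,d)  →  {clear(b,d), linked(b,c), linked(c,b), linked(c,d), linked(d,b), linked(d,c), linked(d,d), linked(f,a), linked(f,f), near(c), on(a,f), on(c,d), on(d,c)}
3. flip(a,f)  →  {clear(b,d), linked(a,f), linked(b,c), linked(c,b), linked(c,d), linked(d,b), linked(d,c), linked(d,d), linked(f,a), linked(f,f), near(a), near(c), on(a,f), on(c,d), on(d,c)}

drop(d,c); flip(c,d); flip(a,f)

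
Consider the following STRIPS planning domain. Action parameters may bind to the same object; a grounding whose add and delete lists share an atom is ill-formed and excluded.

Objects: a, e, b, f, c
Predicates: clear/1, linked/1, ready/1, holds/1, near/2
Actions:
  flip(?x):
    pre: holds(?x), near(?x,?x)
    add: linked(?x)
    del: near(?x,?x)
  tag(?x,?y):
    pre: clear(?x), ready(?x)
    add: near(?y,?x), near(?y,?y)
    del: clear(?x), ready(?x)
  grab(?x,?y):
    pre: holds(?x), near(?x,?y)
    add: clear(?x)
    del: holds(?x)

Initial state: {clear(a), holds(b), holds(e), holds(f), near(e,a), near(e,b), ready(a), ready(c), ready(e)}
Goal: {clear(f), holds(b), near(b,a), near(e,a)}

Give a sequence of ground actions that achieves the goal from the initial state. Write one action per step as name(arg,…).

1. tag(a,b)  →  {holds(b), holds(e), holds(f), near(b,a), near(b,b), near(e,a), near(e,b), ready(c), ready(e)}
2. grab(e,a)  →  {clear(e), holds(b), holds(f), near(b,a), near(b,b), near(e,a), near(e,b), ready(c), ready(e)}
3. tag(e,f)  →  {holds(b), holds(f), near(b,a), near(b,b), near(e,a), near(e,b), near(f,e), near(f,f), ready(c)}
4. grab(f,e)  →  {clear(f), holds(b), near(b,a), near(b,b), near(e,a), near(e,b), near(f,e), near(f,f), ready(c)}

tag(a,b); grab(e,a); tag(e,f); grab(f,e)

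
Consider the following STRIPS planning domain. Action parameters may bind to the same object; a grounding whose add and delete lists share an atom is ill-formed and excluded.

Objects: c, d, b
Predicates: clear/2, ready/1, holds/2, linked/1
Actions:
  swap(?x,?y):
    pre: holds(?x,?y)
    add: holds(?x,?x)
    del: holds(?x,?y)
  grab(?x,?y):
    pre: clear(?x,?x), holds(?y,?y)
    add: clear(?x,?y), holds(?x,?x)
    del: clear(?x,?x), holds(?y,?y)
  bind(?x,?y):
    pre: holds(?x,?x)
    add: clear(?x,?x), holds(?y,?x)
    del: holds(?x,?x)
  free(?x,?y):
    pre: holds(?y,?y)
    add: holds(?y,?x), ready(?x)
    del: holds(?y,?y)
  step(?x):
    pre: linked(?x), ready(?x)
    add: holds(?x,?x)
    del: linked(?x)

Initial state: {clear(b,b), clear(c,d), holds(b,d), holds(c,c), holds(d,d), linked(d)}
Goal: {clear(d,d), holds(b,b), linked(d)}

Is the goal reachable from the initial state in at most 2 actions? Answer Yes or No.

1. swap(b,d)  →  {clear(b,b), clear(c,d), holds(b,b), holds(c,c), holds(d,d), linked(d)}
2. bind(d,c)  →  {clear(b,b), clear(c,d), clear(d,d), holds(b,b), holds(c,c), holds(c,d), linked(d)}
optimal plan length = 2; 2 ≤ 2

Yes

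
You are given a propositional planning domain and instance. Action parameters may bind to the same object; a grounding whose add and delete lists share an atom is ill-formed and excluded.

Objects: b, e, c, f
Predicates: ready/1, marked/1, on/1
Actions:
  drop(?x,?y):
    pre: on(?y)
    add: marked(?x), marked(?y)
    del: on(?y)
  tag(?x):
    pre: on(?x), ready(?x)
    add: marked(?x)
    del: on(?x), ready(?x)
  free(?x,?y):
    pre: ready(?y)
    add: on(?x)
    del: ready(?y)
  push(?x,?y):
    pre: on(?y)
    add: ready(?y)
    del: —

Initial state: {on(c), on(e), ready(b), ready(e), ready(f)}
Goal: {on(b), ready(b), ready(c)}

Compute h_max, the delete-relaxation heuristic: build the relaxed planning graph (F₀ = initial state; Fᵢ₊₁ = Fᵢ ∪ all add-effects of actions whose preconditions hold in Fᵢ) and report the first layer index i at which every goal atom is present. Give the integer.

1

F0 = init (5 atoms)
F1 = F0 ∪ {marked(b), marked(c), marked(e), marked(f), on(b), on(f), ready(c)}  (12 atoms)
goal ⊆ F1  ⇒  h_max = 1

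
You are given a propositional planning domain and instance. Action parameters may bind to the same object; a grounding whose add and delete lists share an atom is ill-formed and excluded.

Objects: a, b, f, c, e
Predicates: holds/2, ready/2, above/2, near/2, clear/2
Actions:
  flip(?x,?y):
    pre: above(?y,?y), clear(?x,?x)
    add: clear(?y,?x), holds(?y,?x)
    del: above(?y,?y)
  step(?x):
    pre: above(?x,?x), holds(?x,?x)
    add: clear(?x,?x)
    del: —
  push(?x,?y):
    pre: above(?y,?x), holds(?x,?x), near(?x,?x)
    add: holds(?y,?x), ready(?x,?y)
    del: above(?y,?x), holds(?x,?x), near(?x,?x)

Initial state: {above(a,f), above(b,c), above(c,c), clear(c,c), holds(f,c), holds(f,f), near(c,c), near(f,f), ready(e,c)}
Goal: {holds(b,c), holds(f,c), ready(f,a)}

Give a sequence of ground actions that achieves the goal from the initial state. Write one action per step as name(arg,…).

1. flip(c,c)  →  {above(a,f), above(b,c), clear(c,c), holds(c,c), holds(f,c), holds(f,f), near(c,c), near(f,f), ready(e,c)}
2. push(f,a)  →  {above(b,c), clear(c,c), holds(a,f), holds(c,c), holds(f,c), near(c,c), ready(e,c), ready(f,a)}
3. push(c,b)  →  {clear(c,c), holds(a,f), holds(b,c), holds(f,c), ready(c,b), ready(e,c), ready(f,a)}

flip(c,c); push(f,a); push(c,b)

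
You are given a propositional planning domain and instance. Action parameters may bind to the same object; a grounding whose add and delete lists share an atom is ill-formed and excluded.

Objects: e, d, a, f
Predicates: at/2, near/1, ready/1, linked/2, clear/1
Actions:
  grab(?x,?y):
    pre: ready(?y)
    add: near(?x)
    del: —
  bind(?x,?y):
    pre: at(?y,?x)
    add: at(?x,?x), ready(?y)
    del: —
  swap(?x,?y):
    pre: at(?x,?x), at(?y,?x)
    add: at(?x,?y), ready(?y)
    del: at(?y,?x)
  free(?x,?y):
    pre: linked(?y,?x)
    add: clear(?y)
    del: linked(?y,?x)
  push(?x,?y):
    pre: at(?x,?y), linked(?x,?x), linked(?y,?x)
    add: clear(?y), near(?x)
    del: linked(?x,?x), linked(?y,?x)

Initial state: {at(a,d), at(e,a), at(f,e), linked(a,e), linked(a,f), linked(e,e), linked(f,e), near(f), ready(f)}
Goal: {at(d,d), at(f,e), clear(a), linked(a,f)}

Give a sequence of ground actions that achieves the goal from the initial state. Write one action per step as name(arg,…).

bind(d,a); free(e,a)

1. bind(d,a)  →  {at(a,d), at(d,d), at(e,a), at(f,e), linked(a,e), linked(a,f), linked(e,e), linked(f,e), near(f), ready(a), ready(f)}
2. free(e,a)  →  {at(a,d), at(d,d), at(e,a), at(f,e), clear(a), linked(a,f), linked(e,e), linked(f,e), near(f), ready(a), ready(f)}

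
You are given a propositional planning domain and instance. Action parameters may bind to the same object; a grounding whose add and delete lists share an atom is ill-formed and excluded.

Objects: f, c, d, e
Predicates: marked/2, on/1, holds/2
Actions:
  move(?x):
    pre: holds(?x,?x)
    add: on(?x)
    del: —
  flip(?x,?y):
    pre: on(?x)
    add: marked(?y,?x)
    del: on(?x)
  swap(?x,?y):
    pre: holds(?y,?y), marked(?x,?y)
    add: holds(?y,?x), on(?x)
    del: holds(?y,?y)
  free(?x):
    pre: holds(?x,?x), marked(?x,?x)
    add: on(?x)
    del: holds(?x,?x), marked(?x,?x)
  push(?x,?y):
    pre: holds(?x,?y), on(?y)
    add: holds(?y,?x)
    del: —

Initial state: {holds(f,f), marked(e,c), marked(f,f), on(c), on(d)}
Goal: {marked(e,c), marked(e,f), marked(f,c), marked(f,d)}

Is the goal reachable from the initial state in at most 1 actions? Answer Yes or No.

1. move(f)  →  {holds(f,f), marked(e,c), marked(f,f), on(c), on(d), on(f)}
2. flip(f,e)  →  {holds(f,f), marked(e,c), marked(e,f), marked(f,f), on(c), on(d)}
3. flip(c,f)  →  {holds(f,f), marked(e,c), marked(e,f), marked(f,c), marked(f,f), on(d)}
4. flip(d,f)  →  {holds(f,f), marked(e,c), marked(e,f), marked(f,c), marked(f,d), marked(f,f)}
optimal plan length = 4; 4 > 1

No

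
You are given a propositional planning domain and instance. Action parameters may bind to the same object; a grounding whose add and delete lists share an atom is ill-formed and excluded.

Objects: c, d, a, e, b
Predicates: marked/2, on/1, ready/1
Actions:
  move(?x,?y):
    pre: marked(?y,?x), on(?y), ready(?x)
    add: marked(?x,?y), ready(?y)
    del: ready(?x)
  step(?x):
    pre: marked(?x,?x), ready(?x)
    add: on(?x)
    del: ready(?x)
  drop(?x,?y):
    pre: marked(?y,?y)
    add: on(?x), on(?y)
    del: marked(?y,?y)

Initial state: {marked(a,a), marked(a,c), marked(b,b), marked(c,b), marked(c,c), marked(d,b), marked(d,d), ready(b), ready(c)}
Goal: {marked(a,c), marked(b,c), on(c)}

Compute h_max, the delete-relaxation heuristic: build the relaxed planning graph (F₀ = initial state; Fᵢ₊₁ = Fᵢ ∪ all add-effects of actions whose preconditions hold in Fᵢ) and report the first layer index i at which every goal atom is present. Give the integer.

F0 = init (9 atoms)
F1 = F0 ∪ {on(a), on(b), on(c), on(d), on(e)}  (14 atoms)
F2 = F1 ∪ {marked(b,c), marked(b,d), marked(c,a), ready(a), ready(d)}  (19 atoms)
goal ⊆ F2  ⇒  h_max = 2

2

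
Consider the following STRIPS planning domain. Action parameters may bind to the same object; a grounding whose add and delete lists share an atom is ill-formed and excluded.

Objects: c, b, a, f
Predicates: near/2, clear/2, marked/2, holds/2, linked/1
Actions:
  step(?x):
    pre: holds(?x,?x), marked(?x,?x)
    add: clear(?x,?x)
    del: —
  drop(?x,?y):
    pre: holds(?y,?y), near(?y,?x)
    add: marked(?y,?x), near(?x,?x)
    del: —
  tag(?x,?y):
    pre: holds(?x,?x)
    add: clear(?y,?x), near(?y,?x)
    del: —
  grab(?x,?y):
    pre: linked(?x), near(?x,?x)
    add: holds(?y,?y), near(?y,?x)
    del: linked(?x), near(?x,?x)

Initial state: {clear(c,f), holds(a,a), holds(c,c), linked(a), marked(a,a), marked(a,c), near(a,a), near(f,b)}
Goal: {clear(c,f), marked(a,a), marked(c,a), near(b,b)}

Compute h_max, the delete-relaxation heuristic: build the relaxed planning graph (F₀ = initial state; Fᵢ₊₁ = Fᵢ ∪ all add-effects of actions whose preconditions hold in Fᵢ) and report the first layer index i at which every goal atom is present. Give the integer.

2

F0 = init (8 atoms)
F1 = F0 ∪ {clear(a,a), clear(a,c), clear(b,a), clear(b,c), clear(c,a), clear(c,c), clear(f,a), clear(f,c), holds(b,b), holds(f,f), near(a,c), near(b,a), near(b,c), near(c,a), near(c,c), near(f,a), near(f,c)}  (25 atoms)
F2 = F1 ∪ {clear(a,b), clear(a,f), clear(b,b), clear(b,f), clear(c,b), clear(f,b), clear(f,f), marked(b,a), marked(b,c), marked(c,a), marked(c,c), marked(f,a), marked(f,b), marked(f,c), near(a,b), near(a,f), near(b,b), near(b,f), near(c,b), near(c,f), near(f,f)}  (46 atoms)
goal ⊆ F2  ⇒  h_max = 2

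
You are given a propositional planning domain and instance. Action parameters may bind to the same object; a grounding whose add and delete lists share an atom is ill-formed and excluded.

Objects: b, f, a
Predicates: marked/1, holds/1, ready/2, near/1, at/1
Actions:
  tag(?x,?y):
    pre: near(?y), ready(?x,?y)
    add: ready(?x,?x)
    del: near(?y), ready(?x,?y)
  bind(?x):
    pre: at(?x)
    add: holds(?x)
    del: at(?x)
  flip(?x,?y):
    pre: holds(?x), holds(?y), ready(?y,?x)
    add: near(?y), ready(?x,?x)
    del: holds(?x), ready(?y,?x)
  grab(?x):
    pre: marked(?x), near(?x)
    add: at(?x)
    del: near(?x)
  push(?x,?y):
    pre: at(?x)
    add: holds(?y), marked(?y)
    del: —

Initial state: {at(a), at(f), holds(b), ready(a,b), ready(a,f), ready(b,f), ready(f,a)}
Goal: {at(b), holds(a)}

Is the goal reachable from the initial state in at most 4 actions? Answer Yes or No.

No

1. bind(f)  →  {at(a), holds(b), holds(f), ready(a,b), ready(a,f), ready(b,f), ready(f,a)}
2. flip(f,b)  →  {at(a), holds(b), near(b), ready(a,b), ready(a,f), ready(f,a), ready(f,f)}
3. push(a,b)  →  {at(a), holds(b), marked(b), near(b), ready(a,b), ready(a,f), ready(f,a), ready(f,f)}
4. bind(a)  →  {holds(a), holds(b), marked(b), near(b), ready(a,b), ready(a,f), ready(f,a), ready(f,f)}
5. grab(b)  →  {at(b), holds(a), holds(b), marked(b), ready(a,b), ready(a,f), ready(f,a), ready(f,f)}
optimal plan length = 5; 5 > 4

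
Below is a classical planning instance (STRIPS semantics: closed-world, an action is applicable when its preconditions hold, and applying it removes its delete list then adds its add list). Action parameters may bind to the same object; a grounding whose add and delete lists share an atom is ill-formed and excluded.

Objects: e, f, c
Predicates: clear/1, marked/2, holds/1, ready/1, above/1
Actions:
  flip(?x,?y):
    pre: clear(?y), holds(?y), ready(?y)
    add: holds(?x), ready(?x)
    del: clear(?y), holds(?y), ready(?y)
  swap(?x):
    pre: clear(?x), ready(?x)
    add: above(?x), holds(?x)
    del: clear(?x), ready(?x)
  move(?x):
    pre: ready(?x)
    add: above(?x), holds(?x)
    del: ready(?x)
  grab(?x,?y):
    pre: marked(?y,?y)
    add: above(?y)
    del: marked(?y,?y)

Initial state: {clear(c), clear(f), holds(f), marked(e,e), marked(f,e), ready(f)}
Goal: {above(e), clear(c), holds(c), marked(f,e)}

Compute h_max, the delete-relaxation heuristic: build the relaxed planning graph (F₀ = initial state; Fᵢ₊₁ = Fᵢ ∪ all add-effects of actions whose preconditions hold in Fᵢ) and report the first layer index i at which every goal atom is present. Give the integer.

F0 = init (6 atoms)
F1 = F0 ∪ {above(e), above(f), holds(c), holds(e), ready(c), ready(e)}  (12 atoms)
goal ⊆ F1  ⇒  h_max = 1

1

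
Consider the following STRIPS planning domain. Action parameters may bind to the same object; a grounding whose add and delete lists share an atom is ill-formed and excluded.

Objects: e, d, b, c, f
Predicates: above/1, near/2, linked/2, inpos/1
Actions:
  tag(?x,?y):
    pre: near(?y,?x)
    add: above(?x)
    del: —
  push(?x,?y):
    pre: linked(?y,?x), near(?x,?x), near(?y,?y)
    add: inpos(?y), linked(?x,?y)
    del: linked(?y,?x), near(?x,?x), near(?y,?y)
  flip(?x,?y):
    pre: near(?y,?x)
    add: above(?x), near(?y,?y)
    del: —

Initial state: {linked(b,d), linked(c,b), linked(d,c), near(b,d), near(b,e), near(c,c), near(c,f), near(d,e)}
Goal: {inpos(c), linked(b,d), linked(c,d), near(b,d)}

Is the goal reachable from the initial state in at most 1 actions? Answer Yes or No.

No

1. flip(e,d)  →  {above(e), linked(b,d), linked(c,b), linked(d,c), near(b,d), near(b,e), near(c,c), near(c,f), near(d,d), near(d,e)}
2. push(c,d)  →  {above(e), inpos(d), linked(b,d), linked(c,b), linked(c,d), near(b,d), near(b,e), near(c,f), near(d,e)}
3. flip(e,b)  →  {above(e), inpos(d), linked(b,d), linked(c,b), linked(c,d), near(b,b), near(b,d), near(b,e), near(c,f), near(d,e)}
4. flip(f,c)  →  {above(e), above(f), inpos(d), linked(b,d), linked(c,b), linked(c,d), near(b,b), near(b,d), near(b,e), near(c,c), near(c,f), near(d,e)}
5. push(b,c)  →  {above(e), above(f), inpos(c), inpos(d), linked(b,c), linked(b,d), linked(c,d), near(b,d), near(b,e), near(c,f), near(d,e)}
optimal plan length = 5; 5 > 1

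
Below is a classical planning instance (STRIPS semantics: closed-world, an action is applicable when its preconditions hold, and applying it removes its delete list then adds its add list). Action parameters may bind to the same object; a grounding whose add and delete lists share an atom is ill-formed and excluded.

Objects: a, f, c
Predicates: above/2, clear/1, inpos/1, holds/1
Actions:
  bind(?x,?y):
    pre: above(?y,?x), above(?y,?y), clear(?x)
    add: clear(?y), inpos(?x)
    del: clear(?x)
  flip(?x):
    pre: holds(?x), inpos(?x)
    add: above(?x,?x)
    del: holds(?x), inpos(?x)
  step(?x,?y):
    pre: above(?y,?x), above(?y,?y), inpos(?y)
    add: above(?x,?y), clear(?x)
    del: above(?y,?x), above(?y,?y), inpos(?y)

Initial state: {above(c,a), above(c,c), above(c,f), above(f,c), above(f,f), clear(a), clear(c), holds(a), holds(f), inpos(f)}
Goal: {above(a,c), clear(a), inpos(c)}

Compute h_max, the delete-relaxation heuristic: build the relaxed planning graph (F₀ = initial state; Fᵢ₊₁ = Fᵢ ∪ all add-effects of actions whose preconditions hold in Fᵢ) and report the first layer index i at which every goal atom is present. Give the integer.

2

F0 = init (10 atoms)
F1 = F0 ∪ {clear(f), inpos(a), inpos(c)}  (13 atoms)
F2 = F1 ∪ {above(a,a), above(a,c)}  (15 atoms)
goal ⊆ F2  ⇒  h_max = 2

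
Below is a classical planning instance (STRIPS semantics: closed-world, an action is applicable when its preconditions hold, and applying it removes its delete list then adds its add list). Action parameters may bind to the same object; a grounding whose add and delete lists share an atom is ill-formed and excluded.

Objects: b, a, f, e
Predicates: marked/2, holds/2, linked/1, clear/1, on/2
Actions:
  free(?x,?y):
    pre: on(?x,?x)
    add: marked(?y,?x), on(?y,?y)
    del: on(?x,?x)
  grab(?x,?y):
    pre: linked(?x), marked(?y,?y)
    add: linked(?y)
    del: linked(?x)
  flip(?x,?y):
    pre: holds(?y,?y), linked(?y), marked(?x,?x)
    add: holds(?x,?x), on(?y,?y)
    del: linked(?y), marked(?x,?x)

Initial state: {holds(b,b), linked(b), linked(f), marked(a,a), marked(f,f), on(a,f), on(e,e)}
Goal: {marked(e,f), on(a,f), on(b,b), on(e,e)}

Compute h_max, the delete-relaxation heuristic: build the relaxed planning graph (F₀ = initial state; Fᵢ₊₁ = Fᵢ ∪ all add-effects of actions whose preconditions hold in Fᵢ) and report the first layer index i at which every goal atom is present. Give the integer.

F0 = init (7 atoms)
F1 = F0 ∪ {holds(a,a), holds(f,f), linked(a), marked(a,e), marked(b,e), marked(f,e), on(a,a), on(b,b), on(f,f)}  (16 atoms)
F2 = F1 ∪ {marked(a,b), marked(a,f), marked(b,a), marked(b,f), marked(e,a), marked(e,b), marked(e,f), marked(f,a), marked(f,b)}  (25 atoms)
goal ⊆ F2  ⇒  h_max = 2

2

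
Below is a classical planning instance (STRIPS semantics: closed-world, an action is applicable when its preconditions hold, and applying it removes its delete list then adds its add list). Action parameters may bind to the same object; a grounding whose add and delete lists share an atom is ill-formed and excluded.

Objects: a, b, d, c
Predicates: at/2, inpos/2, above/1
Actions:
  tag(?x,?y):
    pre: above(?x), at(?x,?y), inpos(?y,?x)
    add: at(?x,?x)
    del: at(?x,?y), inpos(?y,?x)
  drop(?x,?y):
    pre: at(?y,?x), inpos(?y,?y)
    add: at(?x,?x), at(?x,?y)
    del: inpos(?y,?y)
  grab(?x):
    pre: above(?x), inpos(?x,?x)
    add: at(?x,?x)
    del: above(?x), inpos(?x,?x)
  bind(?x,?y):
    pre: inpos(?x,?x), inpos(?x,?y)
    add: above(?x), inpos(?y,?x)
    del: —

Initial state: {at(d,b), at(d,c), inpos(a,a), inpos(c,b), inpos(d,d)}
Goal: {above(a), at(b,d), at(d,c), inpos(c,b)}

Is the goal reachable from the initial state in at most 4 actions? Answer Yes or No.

1. drop(b,d)  →  {at(b,b), at(b,d), at(d,b), at(d,c), inpos(a,a), inpos(c,b)}
2. bind(a,a)  →  {above(a), at(b,b), at(b,d), at(d,b), at(d,c), inpos(a,a), inpos(c,b)}
optimal plan length = 2; 2 ≤ 4

Yes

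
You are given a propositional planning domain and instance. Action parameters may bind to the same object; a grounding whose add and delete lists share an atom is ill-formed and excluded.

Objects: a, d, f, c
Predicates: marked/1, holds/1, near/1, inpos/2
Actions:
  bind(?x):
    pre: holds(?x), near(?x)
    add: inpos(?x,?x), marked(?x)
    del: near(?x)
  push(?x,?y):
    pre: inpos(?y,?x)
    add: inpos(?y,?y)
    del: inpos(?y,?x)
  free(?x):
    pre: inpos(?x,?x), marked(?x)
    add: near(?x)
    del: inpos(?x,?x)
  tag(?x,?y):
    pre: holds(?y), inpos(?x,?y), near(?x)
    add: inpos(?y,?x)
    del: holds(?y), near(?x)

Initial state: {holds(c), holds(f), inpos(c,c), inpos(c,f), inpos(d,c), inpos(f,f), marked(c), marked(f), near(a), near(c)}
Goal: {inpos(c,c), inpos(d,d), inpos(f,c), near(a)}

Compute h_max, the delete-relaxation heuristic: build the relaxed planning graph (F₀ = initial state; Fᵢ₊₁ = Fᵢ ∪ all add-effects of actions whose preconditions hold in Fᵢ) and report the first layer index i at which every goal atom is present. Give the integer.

F0 = init (10 atoms)
F1 = F0 ∪ {inpos(d,d), inpos(f,c), near(f)}  (13 atoms)
goal ⊆ F1  ⇒  h_max = 1

1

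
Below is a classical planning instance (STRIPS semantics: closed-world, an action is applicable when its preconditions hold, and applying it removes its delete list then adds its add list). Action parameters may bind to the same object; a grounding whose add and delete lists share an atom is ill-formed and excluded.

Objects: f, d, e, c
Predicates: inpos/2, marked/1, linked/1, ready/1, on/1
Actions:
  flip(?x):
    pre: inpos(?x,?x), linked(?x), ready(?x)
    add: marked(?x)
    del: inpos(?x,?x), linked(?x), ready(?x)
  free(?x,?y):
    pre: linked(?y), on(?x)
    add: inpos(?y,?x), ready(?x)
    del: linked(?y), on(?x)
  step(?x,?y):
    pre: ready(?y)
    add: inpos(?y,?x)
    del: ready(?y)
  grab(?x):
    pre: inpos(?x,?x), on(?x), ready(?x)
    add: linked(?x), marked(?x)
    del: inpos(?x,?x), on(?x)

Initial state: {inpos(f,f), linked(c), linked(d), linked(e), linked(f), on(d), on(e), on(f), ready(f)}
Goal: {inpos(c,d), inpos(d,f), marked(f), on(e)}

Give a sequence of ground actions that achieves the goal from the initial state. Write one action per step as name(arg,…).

flip(f); free(f,d); free(d,c)

1. flip(f)  →  {linked(c), linked(d), linked(e), marked(f), on(d), on(e), on(f)}
2. free(f,d)  →  {inpos(d,f), linked(c), linked(e), marked(f), on(d), on(e), ready(f)}
3. free(d,c)  →  {inpos(c,d), inpos(d,f), linked(e), marked(f), on(e), ready(d), ready(f)}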